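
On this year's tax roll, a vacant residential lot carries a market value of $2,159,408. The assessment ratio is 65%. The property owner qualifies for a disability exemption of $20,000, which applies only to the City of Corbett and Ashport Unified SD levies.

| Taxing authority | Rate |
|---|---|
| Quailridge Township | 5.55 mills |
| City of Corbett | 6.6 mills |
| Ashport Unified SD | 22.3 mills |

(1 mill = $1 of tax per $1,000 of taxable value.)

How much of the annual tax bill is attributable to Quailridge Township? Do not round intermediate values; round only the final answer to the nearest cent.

$7,790.06

Assessed value = $2,159,408 × 0.65 = $1,403,615.2
Quailridge Township taxable value = $1,403,615.2 (exemption does not apply)
Quailridge Township levy = $1,403,615.2 × 0.00555 = $7,790.06436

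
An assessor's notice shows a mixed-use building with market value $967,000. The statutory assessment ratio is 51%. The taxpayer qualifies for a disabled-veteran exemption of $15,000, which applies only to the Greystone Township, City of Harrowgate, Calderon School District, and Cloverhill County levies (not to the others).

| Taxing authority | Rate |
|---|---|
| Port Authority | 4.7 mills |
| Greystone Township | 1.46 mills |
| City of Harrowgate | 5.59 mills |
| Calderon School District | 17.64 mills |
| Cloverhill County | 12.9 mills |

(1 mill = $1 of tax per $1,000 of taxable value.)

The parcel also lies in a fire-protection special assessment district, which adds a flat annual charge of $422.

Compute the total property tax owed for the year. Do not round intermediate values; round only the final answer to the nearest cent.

$20,714.31

Assessed value = $967,000 × 0.51 = $493,170
Port Authority: $493,170 × 0.0047 = $2,317.899
Greystone Township: ($493,170 − $15,000) × 0.00146 = $478,170 × 0.00146 = $698.1282
City of Harrowgate: ($493,170 − $15,000) × 0.00559 = $478,170 × 0.00559 = $2,672.9703
Calderon School District: ($493,170 − $15,000) × 0.01764 = $478,170 × 0.01764 = $8,434.9188
Cloverhill County: ($493,170 − $15,000) × 0.0129 = $478,170 × 0.0129 = $6,168.393
Levies subtotal = $20,292.3093
Total = $20,292.3093 + $422 = $20,714.3093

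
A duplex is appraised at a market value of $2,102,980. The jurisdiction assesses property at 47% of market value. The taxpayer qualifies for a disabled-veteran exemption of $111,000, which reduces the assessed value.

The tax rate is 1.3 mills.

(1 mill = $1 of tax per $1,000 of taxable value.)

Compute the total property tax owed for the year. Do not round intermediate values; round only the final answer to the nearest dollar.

$1,141

Assessed value = $2,102,980 × 0.47 = $988,400.6
Taxable value = $988,400.6 − $111,000 = $877,400.6
Tax = $877,400.6 × 0.0013 = $1,140.62078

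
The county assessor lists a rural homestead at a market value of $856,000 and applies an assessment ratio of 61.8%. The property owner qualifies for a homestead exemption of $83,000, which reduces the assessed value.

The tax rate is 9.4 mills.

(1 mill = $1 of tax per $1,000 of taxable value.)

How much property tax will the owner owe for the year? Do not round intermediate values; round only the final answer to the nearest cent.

Assessed value = $856,000 × 0.618 = $529,008
Taxable value = $529,008 − $83,000 = $446,008
Tax = $446,008 × 0.0094 = $4,192.4752

$4,192.48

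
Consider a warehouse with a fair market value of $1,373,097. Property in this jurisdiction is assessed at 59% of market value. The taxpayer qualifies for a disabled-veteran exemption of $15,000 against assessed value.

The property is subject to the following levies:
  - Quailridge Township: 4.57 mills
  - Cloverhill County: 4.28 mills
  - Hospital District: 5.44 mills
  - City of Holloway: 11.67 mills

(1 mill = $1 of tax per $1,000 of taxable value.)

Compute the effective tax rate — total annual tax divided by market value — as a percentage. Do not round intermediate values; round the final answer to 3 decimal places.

1.503%

Assessed value = $1,373,097 × 0.59 = $810,127.23
Taxable value = $810,127.23 − $15,000 = $795,127.23
Quailridge Township: $795,127.23 × 0.00457 = $3,633.7314411
Cloverhill County: $795,127.23 × 0.00428 = $3,403.1445444
Hospital District: $795,127.23 × 0.00544 = $4,325.4921312
City of Holloway: $795,127.23 × 0.01167 = $9,279.1347741
Total tax = $20,641.5028908
Effective rate = $20,641.5028908 ÷ $1,373,097 = 1.503% of market value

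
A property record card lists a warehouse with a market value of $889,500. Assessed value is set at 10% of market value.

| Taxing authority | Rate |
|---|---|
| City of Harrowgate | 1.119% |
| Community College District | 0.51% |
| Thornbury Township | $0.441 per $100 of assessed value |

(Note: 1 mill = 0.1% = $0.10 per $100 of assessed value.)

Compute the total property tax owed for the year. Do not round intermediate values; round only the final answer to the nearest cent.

$1,841.27

Assessed value = $889,500 × 0.1 = $88,950
City of Harrowgate: $88,950 × 0.01119 = $995.3505
Community College District: $88,950 × 0.0051 = $453.645
Thornbury Township: $88,950 × 0.00441 = $392.2695
Total = $1,841.265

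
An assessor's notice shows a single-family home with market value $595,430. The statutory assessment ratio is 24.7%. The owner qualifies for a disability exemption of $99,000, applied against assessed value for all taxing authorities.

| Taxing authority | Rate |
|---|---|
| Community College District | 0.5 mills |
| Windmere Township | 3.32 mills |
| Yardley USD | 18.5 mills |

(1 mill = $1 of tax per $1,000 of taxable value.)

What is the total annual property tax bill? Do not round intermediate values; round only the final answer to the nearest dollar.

$1,073

Assessed value = $595,430 × 0.247 = $147,071.21
Taxable value = $147,071.21 − $99,000 = $48,071.21
Community College District: $48,071.21 × 0.0005 = $24.035605
Windmere Township: $48,071.21 × 0.00332 = $159.5964172
Yardley USD: $48,071.21 × 0.0185 = $889.317385
Total = $24.035605 + $159.5964172 + $889.317385 = $1,072.9494072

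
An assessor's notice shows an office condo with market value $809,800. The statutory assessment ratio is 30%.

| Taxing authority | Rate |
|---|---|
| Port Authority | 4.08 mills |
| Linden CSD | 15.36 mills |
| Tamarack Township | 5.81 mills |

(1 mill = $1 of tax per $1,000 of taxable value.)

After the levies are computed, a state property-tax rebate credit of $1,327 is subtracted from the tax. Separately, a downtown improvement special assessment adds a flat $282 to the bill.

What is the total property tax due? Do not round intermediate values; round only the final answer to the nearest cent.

Assessed value = $809,800 × 0.3 = $242,940
Port Authority: $242,940 × 0.00408 = $991.1952
Linden CSD: $242,940 × 0.01536 = $3,731.5584
Tamarack Township: $242,940 × 0.00581 = $1,411.4814
Levies subtotal = $6,134.235
After credit = $6,134.235 − $1,327 = $4,807.235
Total = $4,807.235 + $282 = $5,089.235

$5,089.24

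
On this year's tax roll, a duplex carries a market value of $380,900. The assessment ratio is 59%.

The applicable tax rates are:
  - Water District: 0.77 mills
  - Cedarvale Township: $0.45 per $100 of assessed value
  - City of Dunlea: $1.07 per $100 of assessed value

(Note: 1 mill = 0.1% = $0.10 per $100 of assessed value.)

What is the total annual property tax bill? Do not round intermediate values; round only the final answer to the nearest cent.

Assessed value = $380,900 × 0.59 = $224,731
Water District: $224,731 × 0.00077 = $173.04287
Cedarvale Township: $224,731 × 0.0045 = $1,011.2895
City of Dunlea: $224,731 × 0.0107 = $2,404.6217
Total = $3,588.95407

$3,588.95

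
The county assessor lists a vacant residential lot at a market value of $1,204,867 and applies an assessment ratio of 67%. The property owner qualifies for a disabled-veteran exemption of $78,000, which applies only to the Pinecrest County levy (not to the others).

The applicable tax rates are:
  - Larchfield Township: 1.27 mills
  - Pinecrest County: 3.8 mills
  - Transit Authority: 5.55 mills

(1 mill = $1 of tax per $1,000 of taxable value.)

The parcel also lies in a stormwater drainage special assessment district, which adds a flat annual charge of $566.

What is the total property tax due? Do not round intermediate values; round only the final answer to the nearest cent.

Assessed value = $1,204,867 × 0.67 = $807,260.89
Larchfield Township: $807,260.89 × 0.00127 = $1,025.2213303
Pinecrest County: ($807,260.89 − $78,000) × 0.0038 = $729,260.89 × 0.0038 = $2,771.191382
Transit Authority: $807,260.89 × 0.00555 = $4,480.2979395
Levies subtotal = $8,276.7106518
Total = $8,276.7106518 + $566 = $8,842.7106518

$8,842.71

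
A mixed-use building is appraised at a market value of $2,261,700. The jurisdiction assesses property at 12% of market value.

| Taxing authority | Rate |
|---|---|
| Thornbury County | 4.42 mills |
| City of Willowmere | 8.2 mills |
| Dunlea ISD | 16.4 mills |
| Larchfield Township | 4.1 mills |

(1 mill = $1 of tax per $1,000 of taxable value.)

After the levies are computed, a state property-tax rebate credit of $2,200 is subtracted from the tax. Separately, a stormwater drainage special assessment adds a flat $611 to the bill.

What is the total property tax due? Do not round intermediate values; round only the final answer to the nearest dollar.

$7,400

Assessed value = $2,261,700 × 0.12 = $271,404
Thornbury County: $271,404 × 0.00442 = $1,199.60568
City of Willowmere: $271,404 × 0.0082 = $2,225.5128
Dunlea ISD: $271,404 × 0.0164 = $4,451.0256
Larchfield Township: $271,404 × 0.0041 = $1,112.7564
Levies subtotal = $8,988.90048
After credit = $8,988.90048 − $2,200 = $6,788.90048
Total = $6,788.90048 + $611 = $7,399.90048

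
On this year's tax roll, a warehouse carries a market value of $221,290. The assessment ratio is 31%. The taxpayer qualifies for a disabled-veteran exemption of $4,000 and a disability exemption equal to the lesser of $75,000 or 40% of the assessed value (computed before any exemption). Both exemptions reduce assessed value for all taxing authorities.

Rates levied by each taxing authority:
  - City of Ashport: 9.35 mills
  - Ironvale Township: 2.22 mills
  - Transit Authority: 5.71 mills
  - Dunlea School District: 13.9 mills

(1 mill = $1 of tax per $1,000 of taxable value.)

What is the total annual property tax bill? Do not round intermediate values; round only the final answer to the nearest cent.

$1,158.65

Assessed value = $221,290 × 0.31 = $68,599.9
Disability exemption = min($75,000, 40% × $68,599.9) = min($75,000, $27,439.96) = $27,439.96 (percentage binds)
Taxable value = $68,599.9 − $4,000 − $27,439.96 = $37,159.94
City of Ashport: $37,159.94 × 0.00935 = $347.445439
Ironvale Township: $37,159.94 × 0.00222 = $82.4950668
Transit Authority: $37,159.94 × 0.00571 = $212.1832574
Dunlea School District: $37,159.94 × 0.0139 = $516.523166
Total = $1,158.6469292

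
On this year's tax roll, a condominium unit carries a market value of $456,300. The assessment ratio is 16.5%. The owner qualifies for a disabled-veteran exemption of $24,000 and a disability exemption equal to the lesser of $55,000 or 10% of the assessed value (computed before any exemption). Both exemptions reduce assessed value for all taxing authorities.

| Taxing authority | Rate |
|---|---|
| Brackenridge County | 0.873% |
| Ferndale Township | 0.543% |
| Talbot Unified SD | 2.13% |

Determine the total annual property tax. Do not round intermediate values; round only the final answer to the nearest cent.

$1,551.75

Assessed value = $456,300 × 0.165 = $75,289.5
Disability exemption = min($55,000, 10% × $75,289.5) = min($55,000, $7,528.95) = $7,528.95 (percentage binds)
Taxable value = $75,289.5 − $24,000 − $7,528.95 = $43,760.55
Brackenridge County: $43,760.55 × 0.00873 = $382.0296015
Ferndale Township: $43,760.55 × 0.00543 = $237.6197865
Talbot Unified SD: $43,760.55 × 0.0213 = $932.099715
Total = $1,551.749103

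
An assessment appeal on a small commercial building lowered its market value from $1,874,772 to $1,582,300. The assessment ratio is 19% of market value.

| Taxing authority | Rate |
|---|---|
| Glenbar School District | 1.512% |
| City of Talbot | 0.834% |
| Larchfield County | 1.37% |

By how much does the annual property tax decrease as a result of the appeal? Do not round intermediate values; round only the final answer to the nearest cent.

Old assessed value = $1,874,772 × 0.19 = $356,206.68
New assessed value = $1,582,300 × 0.19 = $300,637
Combined rate = 0.01512 + 0.00834 + 0.0137 = 0.03716
Old tax = $356,206.68 × 0.03716 = $13,236.6402288
New tax = $300,637 × 0.03716 = $11,171.67092
Reduction = $13,236.6402288 − $11,171.67092 = $2,064.9693088

$2,064.97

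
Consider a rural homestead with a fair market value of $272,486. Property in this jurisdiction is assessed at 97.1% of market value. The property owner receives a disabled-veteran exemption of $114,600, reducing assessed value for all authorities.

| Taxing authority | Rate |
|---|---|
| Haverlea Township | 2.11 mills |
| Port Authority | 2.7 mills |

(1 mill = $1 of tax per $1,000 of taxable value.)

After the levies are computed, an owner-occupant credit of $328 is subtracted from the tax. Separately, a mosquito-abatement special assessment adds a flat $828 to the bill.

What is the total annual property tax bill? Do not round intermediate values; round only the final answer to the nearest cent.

Assessed value = $272,486 × 0.971 = $264,583.906
Taxable value = $264,583.906 − $114,600 = $149,983.906
Haverlea Township: $149,983.906 × 0.00211 = $316.46604166
Port Authority: $149,983.906 × 0.0027 = $404.9565462
Levies subtotal = $721.42258786
After credit = $721.42258786 − $328 = $393.42258786
Total = $393.42258786 + $828 = $1,221.42258786

$1,221.42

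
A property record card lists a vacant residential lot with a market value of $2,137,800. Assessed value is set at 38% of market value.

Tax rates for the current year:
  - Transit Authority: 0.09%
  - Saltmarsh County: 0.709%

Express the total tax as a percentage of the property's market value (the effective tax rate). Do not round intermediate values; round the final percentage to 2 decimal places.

Assessed value = $2,137,800 × 0.38 = $812,364
Transit Authority: $812,364 × 0.0009 = $731.1276
Saltmarsh County: $812,364 × 0.00709 = $5,759.66076
Total tax = $6,490.78836
Effective rate = $6,490.78836 ÷ $2,137,800 = 0.30% of market value

0.30%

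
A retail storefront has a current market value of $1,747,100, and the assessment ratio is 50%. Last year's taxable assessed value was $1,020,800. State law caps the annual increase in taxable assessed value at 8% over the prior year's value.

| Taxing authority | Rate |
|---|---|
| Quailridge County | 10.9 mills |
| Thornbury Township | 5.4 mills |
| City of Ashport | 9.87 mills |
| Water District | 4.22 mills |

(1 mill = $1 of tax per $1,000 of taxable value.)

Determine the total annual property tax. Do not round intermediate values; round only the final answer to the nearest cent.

$26,547.18

Uncapped assessed value = $1,747,100 × 0.5 = $873,550
Cap limit = $1,020,800 × 1.08 = $1,102,464
Taxable assessed value = min($873,550, $1,102,464) = $873,550 (cap does not bind)
Quailridge County: $873,550 × 0.0109 = $9,521.695
Thornbury Township: $873,550 × 0.0054 = $4,717.17
City of Ashport: $873,550 × 0.00987 = $8,621.9385
Water District: $873,550 × 0.00422 = $3,686.381
Total = $26,547.1845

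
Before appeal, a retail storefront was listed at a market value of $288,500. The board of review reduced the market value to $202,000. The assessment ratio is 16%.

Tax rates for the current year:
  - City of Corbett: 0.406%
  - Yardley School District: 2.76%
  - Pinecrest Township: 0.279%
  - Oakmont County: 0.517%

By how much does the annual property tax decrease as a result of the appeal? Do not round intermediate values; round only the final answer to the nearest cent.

Old assessed value = $288,500 × 0.16 = $46,160
New assessed value = $202,000 × 0.16 = $32,320
Combined rate = 0.00406 + 0.0276 + 0.00279 + 0.00517 = 0.03962
Old tax = $46,160 × 0.03962 = $1,828.8592
New tax = $32,320 × 0.03962 = $1,280.5184
Reduction = $1,828.8592 − $1,280.5184 = $548.3408

$548.34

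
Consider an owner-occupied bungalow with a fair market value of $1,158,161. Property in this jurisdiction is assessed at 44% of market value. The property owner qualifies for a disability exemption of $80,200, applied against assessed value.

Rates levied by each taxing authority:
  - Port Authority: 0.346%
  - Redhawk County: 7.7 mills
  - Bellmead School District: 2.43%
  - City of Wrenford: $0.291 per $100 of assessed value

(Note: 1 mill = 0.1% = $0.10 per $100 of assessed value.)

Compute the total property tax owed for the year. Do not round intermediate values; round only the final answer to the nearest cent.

$16,475.73

Assessed value = $1,158,161 × 0.44 = $509,590.84
Taxable value = $509,590.84 − $80,200 = $429,390.84
Port Authority: $429,390.84 × 0.00346 = $1,485.6923064
Redhawk County: $429,390.84 × 0.0077 = $3,306.309468
Bellmead School District: $429,390.84 × 0.0243 = $10,434.197412
City of Wrenford: $429,390.84 × 0.00291 = $1,249.5273444
Total = $16,475.7265308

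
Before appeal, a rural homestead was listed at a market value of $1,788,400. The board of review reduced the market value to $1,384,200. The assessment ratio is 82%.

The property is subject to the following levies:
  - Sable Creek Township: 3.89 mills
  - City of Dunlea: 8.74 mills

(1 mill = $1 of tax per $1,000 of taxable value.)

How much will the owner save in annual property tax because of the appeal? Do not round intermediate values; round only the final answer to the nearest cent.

Old assessed value = $1,788,400 × 0.82 = $1,466,488
New assessed value = $1,384,200 × 0.82 = $1,135,044
Combined rate = 0.00389 + 0.00874 = 0.01263
Old tax = $1,466,488 × 0.01263 = $18,521.74344
New tax = $1,135,044 × 0.01263 = $14,335.60572
Reduction = $18,521.74344 − $14,335.60572 = $4,186.13772

$4,186.14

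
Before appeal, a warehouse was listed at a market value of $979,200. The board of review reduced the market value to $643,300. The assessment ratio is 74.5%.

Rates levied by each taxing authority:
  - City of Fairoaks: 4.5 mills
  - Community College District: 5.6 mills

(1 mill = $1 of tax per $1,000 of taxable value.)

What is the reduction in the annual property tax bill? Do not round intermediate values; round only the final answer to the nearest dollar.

Old assessed value = $979,200 × 0.745 = $729,504
New assessed value = $643,300 × 0.745 = $479,258.5
Combined rate = 0.0045 + 0.0056 = 0.0101
Old tax = $729,504 × 0.0101 = $7,367.9904
New tax = $479,258.5 × 0.0101 = $4,840.51085
Reduction = $7,367.9904 − $4,840.51085 = $2,527.47955

$2,527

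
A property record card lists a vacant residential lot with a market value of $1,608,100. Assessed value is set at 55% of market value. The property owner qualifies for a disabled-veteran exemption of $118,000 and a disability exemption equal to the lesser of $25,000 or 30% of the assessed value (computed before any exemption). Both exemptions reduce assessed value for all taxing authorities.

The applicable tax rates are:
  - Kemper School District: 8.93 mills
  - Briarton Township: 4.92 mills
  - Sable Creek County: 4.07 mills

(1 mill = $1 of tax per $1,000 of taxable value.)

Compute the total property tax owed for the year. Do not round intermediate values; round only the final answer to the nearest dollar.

$13,287

Assessed value = $1,608,100 × 0.55 = $884,455
Disability exemption = min($25,000, 30% × $884,455) = min($25,000, $265,336.5) = $25,000 (dollar cap binds)
Taxable value = $884,455 − $118,000 − $25,000 = $741,455
Kemper School District: $741,455 × 0.00893 = $6,621.19315
Briarton Township: $741,455 × 0.00492 = $3,647.9586
Sable Creek County: $741,455 × 0.00407 = $3,017.72185
Total = $13,286.8736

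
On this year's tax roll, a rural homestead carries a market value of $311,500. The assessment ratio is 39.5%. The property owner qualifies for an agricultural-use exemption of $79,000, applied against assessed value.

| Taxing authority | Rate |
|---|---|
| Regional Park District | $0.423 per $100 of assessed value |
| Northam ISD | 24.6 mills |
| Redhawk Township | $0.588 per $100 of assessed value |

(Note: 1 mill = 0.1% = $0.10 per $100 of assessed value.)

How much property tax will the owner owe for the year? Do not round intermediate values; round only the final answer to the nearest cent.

$1,528.72

Assessed value = $311,500 × 0.395 = $123,042.5
Taxable value = $123,042.5 − $79,000 = $44,042.5
Regional Park District: $44,042.5 × 0.00423 = $186.299775
Northam ISD: $44,042.5 × 0.0246 = $1,083.4455
Redhawk Township: $44,042.5 × 0.00588 = $258.9699
Total = $1,528.715175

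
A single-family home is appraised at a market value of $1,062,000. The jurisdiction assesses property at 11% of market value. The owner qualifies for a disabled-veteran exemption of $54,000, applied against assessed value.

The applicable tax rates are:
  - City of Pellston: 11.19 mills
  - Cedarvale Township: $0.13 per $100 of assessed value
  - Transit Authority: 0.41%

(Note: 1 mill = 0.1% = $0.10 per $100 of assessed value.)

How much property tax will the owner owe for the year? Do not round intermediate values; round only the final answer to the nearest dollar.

$1,042

Assessed value = $1,062,000 × 0.11 = $116,820
Taxable value = $116,820 − $54,000 = $62,820
City of Pellston: $62,820 × 0.01119 = $702.9558
Cedarvale Township: $62,820 × 0.0013 = $81.666
Transit Authority: $62,820 × 0.0041 = $257.562
Total = $1,042.1838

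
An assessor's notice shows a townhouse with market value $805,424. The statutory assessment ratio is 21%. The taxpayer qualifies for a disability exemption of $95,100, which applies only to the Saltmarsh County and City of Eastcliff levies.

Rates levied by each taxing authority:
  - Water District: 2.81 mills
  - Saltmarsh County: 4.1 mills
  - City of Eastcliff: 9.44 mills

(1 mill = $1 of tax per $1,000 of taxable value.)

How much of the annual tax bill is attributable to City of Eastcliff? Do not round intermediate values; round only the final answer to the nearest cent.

$698.93

Assessed value = $805,424 × 0.21 = $169,139.04
City of Eastcliff taxable value = $169,139.04 − $95,100 = $74,039.04
City of Eastcliff levy = $74,039.04 × 0.00944 = $698.9285376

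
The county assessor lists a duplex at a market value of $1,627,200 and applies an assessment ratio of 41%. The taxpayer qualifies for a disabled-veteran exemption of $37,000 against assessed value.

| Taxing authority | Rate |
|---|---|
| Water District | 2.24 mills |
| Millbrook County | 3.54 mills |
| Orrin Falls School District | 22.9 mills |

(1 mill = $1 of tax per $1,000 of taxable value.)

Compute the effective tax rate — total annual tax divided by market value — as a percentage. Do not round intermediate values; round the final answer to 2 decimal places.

1.11%

Assessed value = $1,627,200 × 0.41 = $667,152
Taxable value = $667,152 − $37,000 = $630,152
Water District: $630,152 × 0.00224 = $1,411.54048
Millbrook County: $630,152 × 0.00354 = $2,230.73808
Orrin Falls School District: $630,152 × 0.0229 = $14,430.4808
Total tax = $18,072.75936
Effective rate = $18,072.75936 ÷ $1,627,200 = 1.11% of market value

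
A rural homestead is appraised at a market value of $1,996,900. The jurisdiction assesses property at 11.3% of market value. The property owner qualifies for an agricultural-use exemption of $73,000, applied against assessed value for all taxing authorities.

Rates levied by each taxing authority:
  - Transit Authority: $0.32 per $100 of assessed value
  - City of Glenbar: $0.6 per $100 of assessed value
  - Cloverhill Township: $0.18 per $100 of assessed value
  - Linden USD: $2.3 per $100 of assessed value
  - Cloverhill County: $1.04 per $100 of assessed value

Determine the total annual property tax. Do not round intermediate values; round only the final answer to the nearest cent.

Assessed value = $1,996,900 × 0.113 = $225,649.7
Taxable value = $225,649.7 − $73,000 = $152,649.7
Transit Authority: $152,649.7 × 0.0032 = $488.47904
City of Glenbar: $152,649.7 × 0.006 = $915.8982
Cloverhill Township: $152,649.7 × 0.0018 = $274.76946
Linden USD: $152,649.7 × 0.023 = $3,510.9431
Cloverhill County: $152,649.7 × 0.0104 = $1,587.55688
Total = $488.47904 + $915.8982 + $274.76946 + $3,510.9431 + $1,587.55688 = $6,777.64668

$6,777.65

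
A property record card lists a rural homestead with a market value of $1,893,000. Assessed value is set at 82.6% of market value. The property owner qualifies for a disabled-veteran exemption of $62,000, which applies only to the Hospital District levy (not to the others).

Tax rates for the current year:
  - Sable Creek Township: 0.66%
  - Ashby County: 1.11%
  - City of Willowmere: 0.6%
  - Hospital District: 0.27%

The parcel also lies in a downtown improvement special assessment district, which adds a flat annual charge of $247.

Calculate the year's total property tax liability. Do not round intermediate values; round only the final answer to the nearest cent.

Assessed value = $1,893,000 × 0.826 = $1,563,618
Sable Creek Township: $1,563,618 × 0.0066 = $10,319.8788
Ashby County: $1,563,618 × 0.0111 = $17,356.1598
City of Willowmere: $1,563,618 × 0.006 = $9,381.708
Hospital District: ($1,563,618 − $62,000) × 0.0027 = $1,501,618 × 0.0027 = $4,054.3686
Levies subtotal = $41,112.1152
Total = $41,112.1152 + $247 = $41,359.1152

$41,359.12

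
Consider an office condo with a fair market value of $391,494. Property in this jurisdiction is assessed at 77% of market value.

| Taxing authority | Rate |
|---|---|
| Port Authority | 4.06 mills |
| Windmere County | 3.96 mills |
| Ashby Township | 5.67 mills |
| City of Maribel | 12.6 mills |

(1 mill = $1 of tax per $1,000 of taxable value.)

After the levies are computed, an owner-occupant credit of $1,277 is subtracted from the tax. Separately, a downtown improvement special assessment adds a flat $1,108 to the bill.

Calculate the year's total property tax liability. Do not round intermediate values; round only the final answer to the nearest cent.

Assessed value = $391,494 × 0.77 = $301,450.38
Port Authority: $301,450.38 × 0.00406 = $1,223.8885428
Windmere County: $301,450.38 × 0.00396 = $1,193.7435048
Ashby Township: $301,450.38 × 0.00567 = $1,709.2236546
City of Maribel: $301,450.38 × 0.0126 = $3,798.274788
Levies subtotal = $7,925.1304902
After credit = $7,925.1304902 − $1,277 = $6,648.1304902
Total = $6,648.1304902 + $1,108 = $7,756.1304902

$7,756.13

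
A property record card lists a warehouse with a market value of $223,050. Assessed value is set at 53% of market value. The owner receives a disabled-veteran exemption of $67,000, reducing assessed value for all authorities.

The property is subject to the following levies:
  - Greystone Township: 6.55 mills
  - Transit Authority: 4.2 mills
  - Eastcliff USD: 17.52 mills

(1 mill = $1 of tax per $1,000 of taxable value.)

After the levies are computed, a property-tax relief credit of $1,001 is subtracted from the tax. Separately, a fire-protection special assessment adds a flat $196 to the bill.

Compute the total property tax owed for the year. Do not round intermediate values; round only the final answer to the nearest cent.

Assessed value = $223,050 × 0.53 = $118,216.5
Taxable value = $118,216.5 − $67,000 = $51,216.5
Greystone Township: $51,216.5 × 0.00655 = $335.468075
Transit Authority: $51,216.5 × 0.0042 = $215.1093
Eastcliff USD: $51,216.5 × 0.01752 = $897.31308
Levies subtotal = $1,447.890455
After credit = $1,447.890455 − $1,001 = $446.890455
Total = $446.890455 + $196 = $642.890455

$642.89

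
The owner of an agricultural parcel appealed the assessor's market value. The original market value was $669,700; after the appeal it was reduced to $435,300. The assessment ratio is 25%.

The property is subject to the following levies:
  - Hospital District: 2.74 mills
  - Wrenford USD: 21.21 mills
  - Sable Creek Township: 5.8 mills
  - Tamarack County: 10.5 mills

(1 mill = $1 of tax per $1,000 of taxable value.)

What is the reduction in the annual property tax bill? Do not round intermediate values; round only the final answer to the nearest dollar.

$2,359

Old assessed value = $669,700 × 0.25 = $167,425
New assessed value = $435,300 × 0.25 = $108,825
Combined rate = 0.00274 + 0.02121 + 0.0058 + 0.0105 = 0.04025
Old tax = $167,425 × 0.04025 = $6,738.85625
New tax = $108,825 × 0.04025 = $4,380.20625
Reduction = $6,738.85625 − $4,380.20625 = $2,358.65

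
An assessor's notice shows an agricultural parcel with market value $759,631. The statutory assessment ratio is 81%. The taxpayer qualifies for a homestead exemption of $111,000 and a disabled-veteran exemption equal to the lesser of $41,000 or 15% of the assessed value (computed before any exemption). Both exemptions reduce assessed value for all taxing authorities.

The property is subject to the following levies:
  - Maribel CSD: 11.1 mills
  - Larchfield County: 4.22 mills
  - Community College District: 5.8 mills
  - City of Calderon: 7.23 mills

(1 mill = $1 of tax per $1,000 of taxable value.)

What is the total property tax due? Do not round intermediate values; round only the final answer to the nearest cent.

Assessed value = $759,631 × 0.81 = $615,301.11
Disabled-veteran exemption = min($41,000, 15% × $615,301.11) = min($41,000, $92,295.1665) = $41,000 (dollar cap binds)
Taxable value = $615,301.11 − $111,000 − $41,000 = $463,301.11
Maribel CSD: $463,301.11 × 0.0111 = $5,142.642321
Larchfield County: $463,301.11 × 0.00422 = $1,955.1306842
Community College District: $463,301.11 × 0.0058 = $2,687.146438
City of Calderon: $463,301.11 × 0.00723 = $3,349.6670253
Total = $13,134.5864685

$13,134.59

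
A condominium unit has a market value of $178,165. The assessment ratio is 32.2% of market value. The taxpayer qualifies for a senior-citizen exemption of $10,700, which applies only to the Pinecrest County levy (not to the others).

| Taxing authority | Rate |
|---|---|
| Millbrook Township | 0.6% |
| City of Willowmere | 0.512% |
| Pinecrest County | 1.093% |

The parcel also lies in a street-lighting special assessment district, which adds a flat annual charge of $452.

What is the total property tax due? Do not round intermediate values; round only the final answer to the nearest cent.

Assessed value = $178,165 × 0.322 = $57,369.13
Millbrook Township: $57,369.13 × 0.006 = $344.21478
City of Willowmere: $57,369.13 × 0.00512 = $293.7299456
Pinecrest County: ($57,369.13 − $10,700) × 0.01093 = $46,669.13 × 0.01093 = $510.0935909
Levies subtotal = $1,148.0383165
Total = $1,148.0383165 + $452 = $1,600.0383165

$1,600.04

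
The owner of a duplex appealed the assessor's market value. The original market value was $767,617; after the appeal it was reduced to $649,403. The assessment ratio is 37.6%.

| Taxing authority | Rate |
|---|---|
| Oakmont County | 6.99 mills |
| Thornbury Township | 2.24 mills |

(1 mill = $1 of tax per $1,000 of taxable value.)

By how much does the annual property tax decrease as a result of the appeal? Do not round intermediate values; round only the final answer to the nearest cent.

$410.26

Old assessed value = $767,617 × 0.376 = $288,623.992
New assessed value = $649,403 × 0.376 = $244,175.528
Combined rate = 0.00699 + 0.00224 = 0.00923
Old tax = $288,623.992 × 0.00923 = $2,663.99944616
New tax = $244,175.528 × 0.00923 = $2,253.74012344
Reduction = $2,663.99944616 − $2,253.74012344 = $410.25932272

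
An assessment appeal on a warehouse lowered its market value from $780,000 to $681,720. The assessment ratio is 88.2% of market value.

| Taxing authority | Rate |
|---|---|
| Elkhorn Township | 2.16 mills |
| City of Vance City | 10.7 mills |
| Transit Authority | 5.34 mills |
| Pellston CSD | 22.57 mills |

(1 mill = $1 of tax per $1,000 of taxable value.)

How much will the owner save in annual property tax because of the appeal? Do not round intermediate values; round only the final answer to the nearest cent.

$3,534.06

Old assessed value = $780,000 × 0.882 = $687,960
New assessed value = $681,720 × 0.882 = $601,277.04
Combined rate = 0.00216 + 0.0107 + 0.00534 + 0.02257 = 0.04077
Old tax = $687,960 × 0.04077 = $28,048.1292
New tax = $601,277.04 × 0.04077 = $24,514.0649208
Reduction = $28,048.1292 − $24,514.0649208 = $3,534.0642792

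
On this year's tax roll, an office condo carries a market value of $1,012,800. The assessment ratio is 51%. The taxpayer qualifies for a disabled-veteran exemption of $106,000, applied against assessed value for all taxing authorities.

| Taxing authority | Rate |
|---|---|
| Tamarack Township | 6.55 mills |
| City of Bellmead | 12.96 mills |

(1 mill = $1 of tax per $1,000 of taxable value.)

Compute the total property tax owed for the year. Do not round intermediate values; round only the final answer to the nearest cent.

Assessed value = $1,012,800 × 0.51 = $516,528
Taxable value = $516,528 − $106,000 = $410,528
Tamarack Township: $410,528 × 0.00655 = $2,688.9584
City of Bellmead: $410,528 × 0.01296 = $5,320.44288
Total = $2,688.9584 + $5,320.44288 = $8,009.40128

$8,009.40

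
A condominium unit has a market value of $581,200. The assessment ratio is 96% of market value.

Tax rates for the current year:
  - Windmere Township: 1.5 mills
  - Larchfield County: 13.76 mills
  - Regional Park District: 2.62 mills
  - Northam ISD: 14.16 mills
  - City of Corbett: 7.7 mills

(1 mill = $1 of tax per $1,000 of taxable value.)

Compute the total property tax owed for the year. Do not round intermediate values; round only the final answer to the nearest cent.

Assessed value = $581,200 × 0.96 = $557,952
Windmere Township: $557,952 × 0.0015 = $836.928
Larchfield County: $557,952 × 0.01376 = $7,677.41952
Regional Park District: $557,952 × 0.00262 = $1,461.83424
Northam ISD: $557,952 × 0.01416 = $7,900.60032
City of Corbett: $557,952 × 0.0077 = $4,296.2304
Total = $836.928 + $7,677.41952 + $1,461.83424 + $7,900.60032 + $4,296.2304 = $22,173.01248

$22,173.01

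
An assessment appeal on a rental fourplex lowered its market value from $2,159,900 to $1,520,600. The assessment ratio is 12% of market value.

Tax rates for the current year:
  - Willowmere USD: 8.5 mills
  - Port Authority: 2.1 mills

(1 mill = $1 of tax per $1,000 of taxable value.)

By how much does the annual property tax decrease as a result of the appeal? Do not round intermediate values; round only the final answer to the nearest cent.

Old assessed value = $2,159,900 × 0.12 = $259,188
New assessed value = $1,520,600 × 0.12 = $182,472
Combined rate = 0.0085 + 0.0021 = 0.0106
Old tax = $259,188 × 0.0106 = $2,747.3928
New tax = $182,472 × 0.0106 = $1,934.2032
Reduction = $2,747.3928 − $1,934.2032 = $813.1896

$813.19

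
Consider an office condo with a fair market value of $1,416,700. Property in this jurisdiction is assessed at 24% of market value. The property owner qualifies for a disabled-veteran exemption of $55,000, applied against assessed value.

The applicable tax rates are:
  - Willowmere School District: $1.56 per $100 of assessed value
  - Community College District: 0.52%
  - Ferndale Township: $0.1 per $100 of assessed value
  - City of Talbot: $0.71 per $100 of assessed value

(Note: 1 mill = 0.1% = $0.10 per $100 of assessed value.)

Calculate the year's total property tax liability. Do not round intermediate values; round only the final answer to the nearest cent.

Assessed value = $1,416,700 × 0.24 = $340,008
Taxable value = $340,008 − $55,000 = $285,008
Willowmere School District: $285,008 × 0.0156 = $4,446.1248
Community College District: $285,008 × 0.0052 = $1,482.0416
Ferndale Township: $285,008 × 0.001 = $285.008
City of Talbot: $285,008 × 0.0071 = $2,023.5568
Total = $8,236.7312

$8,236.73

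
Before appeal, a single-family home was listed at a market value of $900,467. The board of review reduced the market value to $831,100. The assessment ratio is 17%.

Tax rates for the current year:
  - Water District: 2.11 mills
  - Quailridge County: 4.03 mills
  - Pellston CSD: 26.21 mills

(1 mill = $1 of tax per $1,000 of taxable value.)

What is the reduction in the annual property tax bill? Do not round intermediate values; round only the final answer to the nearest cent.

$381.48

Old assessed value = $900,467 × 0.17 = $153,079.39
New assessed value = $831,100 × 0.17 = $141,287
Combined rate = 0.00211 + 0.00403 + 0.02621 = 0.03235
Old tax = $153,079.39 × 0.03235 = $4,952.1182665
New tax = $141,287 × 0.03235 = $4,570.63445
Reduction = $4,952.1182665 − $4,570.63445 = $381.4838165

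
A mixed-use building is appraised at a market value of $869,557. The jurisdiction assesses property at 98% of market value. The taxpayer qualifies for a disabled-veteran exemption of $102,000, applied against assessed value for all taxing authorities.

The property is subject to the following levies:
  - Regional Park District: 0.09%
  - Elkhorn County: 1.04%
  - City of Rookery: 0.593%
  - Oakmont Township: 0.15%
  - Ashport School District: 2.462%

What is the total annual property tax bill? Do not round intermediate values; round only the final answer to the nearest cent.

$32,519.69

Assessed value = $869,557 × 0.98 = $852,165.86
Taxable value = $852,165.86 − $102,000 = $750,165.86
Regional Park District: $750,165.86 × 0.0009 = $675.149274
Elkhorn County: $750,165.86 × 0.0104 = $7,801.724944
City of Rookery: $750,165.86 × 0.00593 = $4,448.4835498
Oakmont Township: $750,165.86 × 0.0015 = $1,125.24879
Ashport School District: $750,165.86 × 0.02462 = $18,469.0834732
Total = $675.149274 + $7,801.724944 + $4,448.4835498 + $1,125.24879 + $18,469.0834732 = $32,519.690031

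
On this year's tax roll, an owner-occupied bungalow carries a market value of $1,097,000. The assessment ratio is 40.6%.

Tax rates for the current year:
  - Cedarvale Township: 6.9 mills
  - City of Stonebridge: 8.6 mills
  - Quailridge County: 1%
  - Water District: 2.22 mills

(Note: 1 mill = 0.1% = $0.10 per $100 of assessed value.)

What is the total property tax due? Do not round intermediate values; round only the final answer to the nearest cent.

$12,345.99

Assessed value = $1,097,000 × 0.406 = $445,382
Cedarvale Township: $445,382 × 0.0069 = $3,073.1358
City of Stonebridge: $445,382 × 0.0086 = $3,830.2852
Quailridge County: $445,382 × 0.01 = $4,453.82
Water District: $445,382 × 0.00222 = $988.74804
Total = $12,345.98904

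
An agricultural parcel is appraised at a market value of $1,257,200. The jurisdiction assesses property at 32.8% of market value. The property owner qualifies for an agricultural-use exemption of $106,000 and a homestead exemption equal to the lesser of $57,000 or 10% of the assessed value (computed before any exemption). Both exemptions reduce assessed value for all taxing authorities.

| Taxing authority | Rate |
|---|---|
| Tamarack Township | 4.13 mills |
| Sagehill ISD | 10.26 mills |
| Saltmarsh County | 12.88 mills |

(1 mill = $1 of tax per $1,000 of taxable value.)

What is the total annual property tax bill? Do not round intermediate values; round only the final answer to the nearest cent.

Assessed value = $1,257,200 × 0.328 = $412,361.6
Homestead exemption = min($57,000, 10% × $412,361.6) = min($57,000, $41,236.16) = $41,236.16 (percentage binds)
Taxable value = $412,361.6 − $106,000 − $41,236.16 = $265,125.44
Tamarack Township: $265,125.44 × 0.00413 = $1,094.9680672
Sagehill ISD: $265,125.44 × 0.01026 = $2,720.1870144
Saltmarsh County: $265,125.44 × 0.01288 = $3,414.8156672
Total = $7,229.9707488

$7,229.97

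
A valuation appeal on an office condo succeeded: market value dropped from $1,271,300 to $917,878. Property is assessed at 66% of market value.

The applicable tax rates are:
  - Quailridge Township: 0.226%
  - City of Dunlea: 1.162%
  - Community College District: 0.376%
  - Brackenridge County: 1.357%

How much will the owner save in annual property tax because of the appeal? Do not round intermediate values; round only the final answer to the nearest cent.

$7,280.00

Old assessed value = $1,271,300 × 0.66 = $839,058
New assessed value = $917,878 × 0.66 = $605,799.48
Combined rate = 0.00226 + 0.01162 + 0.00376 + 0.01357 = 0.03121
Old tax = $839,058 × 0.03121 = $26,187.00018
New tax = $605,799.48 × 0.03121 = $18,907.0017708
Reduction = $26,187.00018 − $18,907.0017708 = $7,279.9984092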